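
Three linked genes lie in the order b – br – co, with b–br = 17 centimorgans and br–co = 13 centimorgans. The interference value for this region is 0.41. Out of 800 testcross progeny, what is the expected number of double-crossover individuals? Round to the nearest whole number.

10

Map distances give recombination frequencies of 0.170 and 0.130 for the two intervals.
With interference 0.41 (so coincidence = 0.59), expected double-crossover frequency = 0.170 × 0.130 × 0.59 = 0.01304.
Expected number = 0.01304 × 800 = 10.43 ≈ 10.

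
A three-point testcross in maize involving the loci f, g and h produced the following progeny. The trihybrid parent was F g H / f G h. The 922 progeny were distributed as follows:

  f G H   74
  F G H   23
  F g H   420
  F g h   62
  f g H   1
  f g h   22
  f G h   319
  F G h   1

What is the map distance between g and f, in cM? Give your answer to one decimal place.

The two rarest classes, f g H and F G h, are the double crossovers. Comparing them with the parentals, only the f allele has switched, so f is the middle locus and the order is h – f – g.
Crossovers in the f–g interval produce the single-crossover classes F G H and f g h (23 + 22 = 45) plus the double crossovers (2).
RF(f–g) = (45 + 2) / 922 = 47/922 = 0.0510 → 5.1 cM.

5.1 cM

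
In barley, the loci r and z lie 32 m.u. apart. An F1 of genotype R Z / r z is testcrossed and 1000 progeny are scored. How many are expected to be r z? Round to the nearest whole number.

340

A map distance of 32 m.u. corresponds to a recombination frequency of 0.320.
The F1 is R Z / r z, so r z is a parental gamete class with expected frequency (1 − r)/2 = 0.680/2 = 0.3400.
Expected number = 0.3400 × 1000 = 340.00 ≈ 340.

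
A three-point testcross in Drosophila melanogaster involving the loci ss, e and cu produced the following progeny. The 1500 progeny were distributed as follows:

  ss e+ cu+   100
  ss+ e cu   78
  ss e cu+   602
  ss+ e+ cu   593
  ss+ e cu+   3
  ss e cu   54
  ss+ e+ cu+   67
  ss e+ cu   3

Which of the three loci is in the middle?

The two most frequent reciprocal classes, ss+ e+ cu and ss e cu+, are the parental types, so the F1 was ss+ e+ cu / ss e cu+.
The two rarest classes, ss e+ cu and ss+ e cu+, are the double crossovers. Comparing them with the parentals, only the ss allele has switched, so ss is the middle locus and the order is e – ss – cu.

ss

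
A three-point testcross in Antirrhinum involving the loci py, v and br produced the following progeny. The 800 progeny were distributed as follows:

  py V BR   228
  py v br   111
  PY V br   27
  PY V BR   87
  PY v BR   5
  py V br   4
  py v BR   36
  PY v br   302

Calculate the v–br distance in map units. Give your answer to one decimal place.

9.0 map units

The two most frequent reciprocal classes, py V BR and PY v br, are the parental types, so the F1 was py V BR / PY v br.
The two rarest classes, py V br and PY v BR, are the double crossovers. Comparing them with the parentals, only the br allele has switched, so br is the middle locus and the order is py – br – v.
Crossovers in the br–v interval produce the single-crossover classes py v BR and PY V br (36 + 27 = 63) plus the double crossovers (9).
RF(br–v) = (63 + 9) / 800 = 72/800 = 0.0900 → 9.0 map units.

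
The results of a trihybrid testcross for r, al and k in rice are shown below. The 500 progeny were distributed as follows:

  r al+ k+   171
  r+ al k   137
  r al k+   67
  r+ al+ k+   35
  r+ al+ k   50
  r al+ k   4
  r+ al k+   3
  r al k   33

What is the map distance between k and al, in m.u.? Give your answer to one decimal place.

The two most frequent reciprocal classes, r+ al k and r al+ k+, are the parental types, so the F1 was r+ al k / r al+ k+.
The two rarest classes, r+ al k+ and r al+ k, are the double crossovers. Comparing them with the parentals, only the k allele has switched, so k is the middle locus and the order is al – k – r.
Crossovers in the al–k interval produce the single-crossover classes r+ al+ k and r al k+ (50 + 67 = 117) plus the double crossovers (7).
RF(al–k) = (117 + 7) / 500 = 124/500 = 0.2480 → 24.8 m.u.

24.8 m.u.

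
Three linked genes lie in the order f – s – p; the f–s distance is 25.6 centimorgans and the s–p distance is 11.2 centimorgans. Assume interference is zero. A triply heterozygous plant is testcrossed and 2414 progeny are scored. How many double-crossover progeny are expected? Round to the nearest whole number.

Map distances give recombination frequencies of 0.256 and 0.112 for the two intervals.
With no interference, expected double-crossover frequency = 0.256 × 0.112 = 0.02867.
Expected number = 0.02867 × 2414 = 69.21 ≈ 69.

69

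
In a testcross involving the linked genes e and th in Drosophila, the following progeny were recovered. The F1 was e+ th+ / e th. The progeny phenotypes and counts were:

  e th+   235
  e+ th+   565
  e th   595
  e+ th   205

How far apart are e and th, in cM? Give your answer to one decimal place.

The recombinant classes are e+ th and e th+: 205 + 235 = 440.
Recombination frequency = 440/1600 = 0.2750 ≈ 27.5%, i.e. 27.5 cM.

27.5 cM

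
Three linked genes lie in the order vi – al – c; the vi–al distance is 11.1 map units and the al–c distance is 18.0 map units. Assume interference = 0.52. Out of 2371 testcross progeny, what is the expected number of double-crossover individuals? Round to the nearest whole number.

23

Map distances give recombination frequencies of 0.111 and 0.180 for the two intervals.
With interference 0.52 (so coincidence = 0.48), expected double-crossover frequency = 0.111 × 0.180 × 0.48 = 0.00959.
Expected number = 0.00959 × 2371 = 22.74 ≈ 23.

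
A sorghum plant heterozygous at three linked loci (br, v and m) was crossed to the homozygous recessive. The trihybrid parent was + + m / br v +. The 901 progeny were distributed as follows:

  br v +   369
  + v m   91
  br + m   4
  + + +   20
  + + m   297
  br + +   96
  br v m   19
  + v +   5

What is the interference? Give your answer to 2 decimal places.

The two rarest classes, br + m and + v +, are the double crossovers. Comparing them with the parentals, only the br allele has switched, so br is the middle locus and the order is v – br – m.
v–br: (187 + 9)/901 = 0.2175; br–m: (39 + 9)/901 = 0.0533.
Expected DCO frequency = 0.2175 × 0.0533 ≈ 0.01159; observed = 9/901 ≈ 0.00999.
Coefficient of coincidence = 0.00999/0.01159 ≈ 0.86; interference = 1 − 0.86 = 0.14.

0.14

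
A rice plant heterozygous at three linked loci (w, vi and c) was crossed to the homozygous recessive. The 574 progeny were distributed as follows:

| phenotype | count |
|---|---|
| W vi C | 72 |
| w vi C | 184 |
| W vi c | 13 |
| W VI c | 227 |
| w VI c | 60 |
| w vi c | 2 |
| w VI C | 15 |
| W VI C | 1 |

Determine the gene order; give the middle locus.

c

The two most frequent reciprocal classes, W VI c and w vi C, are the parental types, so the F1 was W VI c / w vi C.
The two rarest classes, W VI C and w vi c, are the double crossovers. Comparing them with the parentals, only the c allele has switched, so c is the middle locus and the order is vi – c – w.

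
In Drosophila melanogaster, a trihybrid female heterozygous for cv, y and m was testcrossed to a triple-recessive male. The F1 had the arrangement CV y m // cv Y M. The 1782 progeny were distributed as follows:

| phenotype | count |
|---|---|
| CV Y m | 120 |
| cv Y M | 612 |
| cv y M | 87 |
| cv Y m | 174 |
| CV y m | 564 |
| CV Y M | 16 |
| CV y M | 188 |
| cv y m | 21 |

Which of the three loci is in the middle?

cv

The two rarest classes, cv y m and CV Y M, are the double crossovers. Comparing them with the parentals, only the cv allele has switched, so cv is the middle locus and the order is m – cv – y.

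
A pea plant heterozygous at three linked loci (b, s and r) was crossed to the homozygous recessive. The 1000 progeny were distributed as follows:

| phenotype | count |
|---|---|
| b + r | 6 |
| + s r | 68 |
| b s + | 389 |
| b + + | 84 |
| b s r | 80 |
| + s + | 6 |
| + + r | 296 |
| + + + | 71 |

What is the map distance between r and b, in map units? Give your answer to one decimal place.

16.3 map units

The two most frequent reciprocal classes, + + r and b s +, are the parental types, so the F1 was + + r / b s +.
The two rarest classes, b + r and + s +, are the double crossovers. Comparing them with the parentals, only the b allele has switched, so b is the middle locus and the order is r – b – s.
Crossovers in the r–b interval produce the single-crossover classes + + + and b s r (71 + 80 = 151) plus the double crossovers (12).
RF(r–b) = (151 + 12) / 1000 = 163/1000 = 0.1630 → 16.3 map units.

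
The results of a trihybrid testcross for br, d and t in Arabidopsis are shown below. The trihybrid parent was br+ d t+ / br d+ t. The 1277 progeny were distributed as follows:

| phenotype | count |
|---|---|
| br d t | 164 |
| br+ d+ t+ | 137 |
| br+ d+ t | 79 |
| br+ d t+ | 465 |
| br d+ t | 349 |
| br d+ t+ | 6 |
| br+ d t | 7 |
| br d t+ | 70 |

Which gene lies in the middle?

The two rarest classes, br+ d t and br d+ t+, are the double crossovers. Comparing them with the parentals, only the t allele has switched, so t is the middle locus and the order is br – t – d.

t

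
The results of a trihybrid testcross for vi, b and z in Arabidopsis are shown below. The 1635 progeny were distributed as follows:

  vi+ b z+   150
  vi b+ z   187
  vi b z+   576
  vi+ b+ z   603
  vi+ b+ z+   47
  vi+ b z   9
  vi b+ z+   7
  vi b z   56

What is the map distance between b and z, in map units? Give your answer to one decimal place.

7.3 map units

The two most frequent reciprocal classes, vi b z+ and vi+ b+ z, are the parental types, so the F1 was vi b z+ / vi+ b+ z.
The two rarest classes, vi b+ z+ and vi+ b z, are the double crossovers. Comparing them with the parentals, only the b allele has switched, so b is the middle locus and the order is z – b – vi.
Crossovers in the z–b interval produce the single-crossover classes vi b z and vi+ b+ z+ (56 + 47 = 103) plus the double crossovers (16).
RF(z–b) = (103 + 16) / 1635 = 119/1635 = 0.0728 → 7.3 map units.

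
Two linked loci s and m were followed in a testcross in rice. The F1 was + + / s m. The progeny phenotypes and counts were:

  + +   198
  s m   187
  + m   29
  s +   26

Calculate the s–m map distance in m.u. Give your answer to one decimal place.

The recombinant classes are + m and s +: 29 + 26 = 55.
Recombination frequency = 55/440 = 0.1250 ≈ 12.5%, i.e. 12.5 m.u.

12.5 m.u.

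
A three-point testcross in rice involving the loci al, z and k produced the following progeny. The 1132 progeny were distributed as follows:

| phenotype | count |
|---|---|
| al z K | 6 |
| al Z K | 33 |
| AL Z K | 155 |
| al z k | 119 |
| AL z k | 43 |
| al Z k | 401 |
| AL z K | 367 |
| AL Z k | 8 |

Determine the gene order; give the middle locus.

al

The two most frequent reciprocal classes, AL z K and al Z k, are the parental types, so the F1 was AL z K / al Z k.
The two rarest classes, al z K and AL Z k, are the double crossovers. Comparing them with the parentals, only the al allele has switched, so al is the middle locus and the order is k – al – z.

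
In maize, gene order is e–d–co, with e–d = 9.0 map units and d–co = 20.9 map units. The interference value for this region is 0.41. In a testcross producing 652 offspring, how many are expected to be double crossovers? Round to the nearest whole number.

7

Map distances give recombination frequencies of 0.090 and 0.209 for the two intervals.
With interference 0.41 (so coincidence = 0.59), expected double-crossover frequency = 0.090 × 0.209 × 0.59 = 0.01110.
Expected number = 0.01110 × 652 = 7.24 ≈ 7.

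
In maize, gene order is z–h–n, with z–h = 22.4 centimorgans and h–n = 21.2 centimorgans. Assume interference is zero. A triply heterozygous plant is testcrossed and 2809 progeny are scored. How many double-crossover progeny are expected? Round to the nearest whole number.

133

Map distances give recombination frequencies of 0.224 and 0.212 for the two intervals.
With no interference, expected double-crossover frequency = 0.224 × 0.212 = 0.04749.
Expected number = 0.04749 × 2809 = 133.39 ≈ 133.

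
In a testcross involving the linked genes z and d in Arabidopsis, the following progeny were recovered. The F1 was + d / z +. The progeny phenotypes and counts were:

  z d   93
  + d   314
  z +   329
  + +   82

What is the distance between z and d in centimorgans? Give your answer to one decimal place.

21.4 centimorgans

The recombinant classes are + + and z d: 82 + 93 = 175.
Recombination frequency = 175/818 = 0.2139 ≈ 21.4%, i.e. 21.4 centimorgans.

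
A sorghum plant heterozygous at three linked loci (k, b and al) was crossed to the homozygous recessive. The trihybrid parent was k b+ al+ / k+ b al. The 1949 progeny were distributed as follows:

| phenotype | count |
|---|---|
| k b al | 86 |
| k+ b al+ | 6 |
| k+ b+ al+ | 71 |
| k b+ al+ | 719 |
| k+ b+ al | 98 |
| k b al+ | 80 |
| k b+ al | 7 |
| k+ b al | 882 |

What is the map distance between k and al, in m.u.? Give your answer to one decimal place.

The two rarest classes, k b+ al and k+ b al+, are the double crossovers. Comparing them with the parentals, only the al allele has switched, so al is the middle locus and the order is k – al – b.
Crossovers in the k–al interval produce the single-crossover classes k+ b+ al+ and k b al (71 + 86 = 157) plus the double crossovers (13).
RF(k–al) = (157 + 13) / 1949 = 170/1949 = 0.0872 → 8.7 m.u.

8.7 m.u.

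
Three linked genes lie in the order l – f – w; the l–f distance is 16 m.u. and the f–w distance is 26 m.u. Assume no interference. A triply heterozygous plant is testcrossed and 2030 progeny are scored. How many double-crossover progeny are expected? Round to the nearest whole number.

84

Map distances give recombination frequencies of 0.160 and 0.260 for the two intervals.
With no interference, expected double-crossover frequency = 0.160 × 0.260 = 0.04160.
Expected number = 0.04160 × 2030 = 84.45 ≈ 84.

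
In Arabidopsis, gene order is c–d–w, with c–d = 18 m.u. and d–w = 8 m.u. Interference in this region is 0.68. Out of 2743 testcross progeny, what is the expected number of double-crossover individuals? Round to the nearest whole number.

Map distances give recombination frequencies of 0.180 and 0.080 for the two intervals.
With interference 0.68 (so coincidence = 0.32), expected double-crossover frequency = 0.180 × 0.080 × 0.32 = 0.00461.
Expected number = 0.00461 × 2743 = 12.64 ≈ 13.

13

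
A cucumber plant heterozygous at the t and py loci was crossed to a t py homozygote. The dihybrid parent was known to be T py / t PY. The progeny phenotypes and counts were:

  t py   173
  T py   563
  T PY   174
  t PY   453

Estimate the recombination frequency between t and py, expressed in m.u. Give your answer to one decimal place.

25.5 m.u.

The recombinant classes are T PY and t py: 174 + 173 = 347.
Recombination frequency = 347/1363 = 0.2546 ≈ 25.5%, i.e. 25.5 m.u.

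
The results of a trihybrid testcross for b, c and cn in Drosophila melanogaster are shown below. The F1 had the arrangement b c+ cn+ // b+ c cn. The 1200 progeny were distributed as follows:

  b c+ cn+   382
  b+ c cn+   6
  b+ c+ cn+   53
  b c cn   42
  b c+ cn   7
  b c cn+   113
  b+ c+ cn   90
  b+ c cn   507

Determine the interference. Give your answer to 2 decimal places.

The two rarest classes, b c+ cn and b+ c cn+, are the double crossovers. Comparing them with the parentals, only the cn allele has switched, so cn is the middle locus and the order is b – cn – c.
b–cn: (95 + 13)/1200 = 0.0900; cn–c: (203 + 13)/1200 = 0.1800.
Expected DCO frequency = 0.0900 × 0.1800 ≈ 0.01620; observed = 13/1200 ≈ 0.01083.
Coefficient of coincidence = 0.01083/0.01620 ≈ 0.67; interference = 1 − 0.67 = 0.33.

0.33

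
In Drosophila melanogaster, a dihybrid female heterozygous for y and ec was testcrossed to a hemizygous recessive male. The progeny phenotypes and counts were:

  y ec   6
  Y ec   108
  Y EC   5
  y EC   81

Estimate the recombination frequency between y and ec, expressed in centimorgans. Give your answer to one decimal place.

5.5 centimorgans

The two most frequent classes, Y ec (108) and y EC (81), are the parental types, so the F1 was Y ec / y EC.
The recombinant classes are Y EC and y ec: 5 + 6 = 11.
Recombination frequency = 11/200 = 0.0550 ≈ 5.5%, i.e. 5.5 centimorgans.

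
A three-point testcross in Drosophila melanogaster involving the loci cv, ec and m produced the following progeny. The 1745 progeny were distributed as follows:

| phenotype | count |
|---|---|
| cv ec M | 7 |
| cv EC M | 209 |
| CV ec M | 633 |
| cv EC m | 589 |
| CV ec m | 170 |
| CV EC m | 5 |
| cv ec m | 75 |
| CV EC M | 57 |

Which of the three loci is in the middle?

cv

The two most frequent reciprocal classes, cv EC m and CV ec M, are the parental types, so the F1 was cv EC m / CV ec M.
The two rarest classes, CV EC m and cv ec M, are the double crossovers. Comparing them with the parentals, only the cv allele has switched, so cv is the middle locus and the order is m – cv – ec.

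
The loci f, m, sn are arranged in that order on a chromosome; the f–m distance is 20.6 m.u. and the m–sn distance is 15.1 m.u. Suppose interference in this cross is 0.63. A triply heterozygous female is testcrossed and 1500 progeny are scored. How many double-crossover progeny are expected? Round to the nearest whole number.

17

Map distances give recombination frequencies of 0.206 and 0.151 for the two intervals.
With interference 0.63 (so coincidence = 0.37), expected double-crossover frequency = 0.206 × 0.151 × 0.37 = 0.01151.
Expected number = 0.01151 × 1500 = 17.26 ≈ 17.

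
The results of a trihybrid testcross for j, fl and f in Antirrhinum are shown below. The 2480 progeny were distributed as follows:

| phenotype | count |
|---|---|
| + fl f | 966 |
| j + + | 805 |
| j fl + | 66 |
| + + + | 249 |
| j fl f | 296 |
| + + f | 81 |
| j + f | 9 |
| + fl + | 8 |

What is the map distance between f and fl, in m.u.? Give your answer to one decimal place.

6.6 m.u.

The two most frequent reciprocal classes, + fl f and j + +, are the parental types, so the F1 was + fl f / j + +.
The two rarest classes, + fl + and j + f, are the double crossovers. Comparing them with the parentals, only the f allele has switched, so f is the middle locus and the order is j – f – fl.
Crossovers in the f–fl interval produce the single-crossover classes + + f and j fl + (81 + 66 = 147) plus the double crossovers (17).
RF(f–fl) = (147 + 17) / 2480 = 164/2480 = 0.0661 → 6.6 m.u.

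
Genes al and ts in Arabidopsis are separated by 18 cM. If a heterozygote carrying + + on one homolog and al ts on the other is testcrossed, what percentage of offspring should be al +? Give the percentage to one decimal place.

A map distance of 18 cM corresponds to a recombination frequency of 0.180.
The F1 is + + / al ts, so al + is a recombinant gamete class with expected frequency r/2 = 0.180/2 = 0.0900.
That is 0.0900 = 9.0% of the progeny.

9.0%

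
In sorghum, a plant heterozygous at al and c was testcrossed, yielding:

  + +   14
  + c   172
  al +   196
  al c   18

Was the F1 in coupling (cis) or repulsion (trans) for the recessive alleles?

The two most frequent classes are + c (172) and al + (196); these are the parental (non-recombinant) types.
So the F1 carried + c on one chromosome and al + on the other — the recessive alleles are on opposite chromosomes (trans / repulsion).

trans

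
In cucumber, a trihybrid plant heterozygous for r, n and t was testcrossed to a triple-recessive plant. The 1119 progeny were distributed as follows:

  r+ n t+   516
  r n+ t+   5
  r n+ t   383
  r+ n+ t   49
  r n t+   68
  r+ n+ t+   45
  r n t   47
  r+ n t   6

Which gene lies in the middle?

The two most frequent reciprocal classes, r n+ t and r+ n t+, are the parental types, so the F1 was r n+ t / r+ n t+.
The two rarest classes, r n+ t+ and r+ n t, are the double crossovers. Comparing them with the parentals, only the t allele has switched, so t is the middle locus and the order is n – t – r.

t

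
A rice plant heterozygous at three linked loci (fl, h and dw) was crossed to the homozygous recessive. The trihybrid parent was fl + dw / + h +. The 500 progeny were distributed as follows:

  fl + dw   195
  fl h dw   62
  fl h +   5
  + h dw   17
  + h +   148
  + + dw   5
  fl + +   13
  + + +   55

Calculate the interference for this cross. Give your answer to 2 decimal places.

0.02

The two rarest classes, + + dw and fl h +, are the double crossovers. Comparing them with the parentals, only the fl allele has switched, so fl is the middle locus and the order is dw – fl – h.
dw–fl: (30 + 10)/500 = 0.0800; fl–h: (117 + 10)/500 = 0.2540.
Expected DCO frequency = 0.0800 × 0.2540 ≈ 0.02032; observed = 10/500 ≈ 0.02000.
Coefficient of coincidence = 0.02000/0.02032 ≈ 0.98; interference = 1 − 0.98 = 0.02.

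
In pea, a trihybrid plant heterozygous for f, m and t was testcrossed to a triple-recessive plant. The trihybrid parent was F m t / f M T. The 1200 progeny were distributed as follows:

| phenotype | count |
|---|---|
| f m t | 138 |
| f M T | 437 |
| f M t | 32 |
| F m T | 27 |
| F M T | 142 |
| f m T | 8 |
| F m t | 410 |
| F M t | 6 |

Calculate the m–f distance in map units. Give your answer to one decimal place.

The two rarest classes, F M t and f m T, are the double crossovers. Comparing them with the parentals, only the m allele has switched, so m is the middle locus and the order is t – m – f.
Crossovers in the m–f interval produce the single-crossover classes f m t and F M T (138 + 142 = 280) plus the double crossovers (14).
RF(m–f) = (280 + 14) / 1200 = 294/1200 = 0.2450 → 24.5 map units.

24.5 map units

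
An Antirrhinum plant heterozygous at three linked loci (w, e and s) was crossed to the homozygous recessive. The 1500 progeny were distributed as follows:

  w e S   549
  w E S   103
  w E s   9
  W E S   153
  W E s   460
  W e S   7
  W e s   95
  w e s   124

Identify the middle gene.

The two most frequent reciprocal classes, w e S and W E s, are the parental types, so the F1 was w e S / W E s.
The two rarest classes, W e S and w E s, are the double crossovers. Comparing them with the parentals, only the w allele has switched, so w is the middle locus and the order is s – w – e.

w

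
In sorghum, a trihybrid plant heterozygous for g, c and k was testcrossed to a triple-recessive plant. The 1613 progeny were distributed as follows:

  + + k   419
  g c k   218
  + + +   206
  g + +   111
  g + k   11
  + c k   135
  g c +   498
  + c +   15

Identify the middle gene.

g

The two most frequent reciprocal classes, + + k and g c +, are the parental types, so the F1 was + + k / g c +.
The two rarest classes, g + k and + c +, are the double crossovers. Comparing them with the parentals, only the g allele has switched, so g is the middle locus and the order is c – g – k.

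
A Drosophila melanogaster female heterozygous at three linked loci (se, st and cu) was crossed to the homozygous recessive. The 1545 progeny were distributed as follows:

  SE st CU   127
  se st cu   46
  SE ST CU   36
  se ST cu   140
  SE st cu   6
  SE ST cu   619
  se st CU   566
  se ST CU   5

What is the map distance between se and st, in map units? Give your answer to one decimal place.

18.0 map units

The two most frequent reciprocal classes, se st CU and SE ST cu, are the parental types, so the F1 was se st CU / SE ST cu.
The two rarest classes, se ST CU and SE st cu, are the double crossovers. Comparing them with the parentals, only the st allele has switched, so st is the middle locus and the order is se – st – cu.
Crossovers in the se–st interval produce the single-crossover classes SE st CU and se ST cu (127 + 140 = 267) plus the double crossovers (11).
RF(se–st) = (267 + 11) / 1545 = 278/1545 = 0.1799 → 18.0 map units.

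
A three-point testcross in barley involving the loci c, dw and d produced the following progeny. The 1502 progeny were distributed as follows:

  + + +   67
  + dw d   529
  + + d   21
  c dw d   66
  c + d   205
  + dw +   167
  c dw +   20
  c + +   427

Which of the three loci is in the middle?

dw

The two most frequent reciprocal classes, + dw d and c + +, are the parental types, so the F1 was + dw d / c + +.
The two rarest classes, + + d and c dw +, are the double crossovers. Comparing them with the parentals, only the dw allele has switched, so dw is the middle locus and the order is d – dw – c.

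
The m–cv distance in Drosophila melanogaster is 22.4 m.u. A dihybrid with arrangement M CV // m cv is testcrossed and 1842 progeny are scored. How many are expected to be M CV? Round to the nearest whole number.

715

A map distance of 22.4 m.u. corresponds to a recombination frequency of 0.224.
The F1 is M CV / m cv, so M CV is a parental gamete class with expected frequency (1 − r)/2 = 0.776/2 = 0.3880.
Expected number = 0.3880 × 1842 = 714.70 ≈ 715.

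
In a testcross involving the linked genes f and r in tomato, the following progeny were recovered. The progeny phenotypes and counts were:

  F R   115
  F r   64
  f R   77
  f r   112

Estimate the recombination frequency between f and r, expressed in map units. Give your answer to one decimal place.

38.3 map units

The two most frequent classes, F R (115) and f r (112), are the parental types, so the F1 was F R / f r.
The recombinant classes are F r and f R: 64 + 77 = 141.
Recombination frequency = 141/368 = 0.3832 ≈ 38.3%, i.e. 38.3 map units.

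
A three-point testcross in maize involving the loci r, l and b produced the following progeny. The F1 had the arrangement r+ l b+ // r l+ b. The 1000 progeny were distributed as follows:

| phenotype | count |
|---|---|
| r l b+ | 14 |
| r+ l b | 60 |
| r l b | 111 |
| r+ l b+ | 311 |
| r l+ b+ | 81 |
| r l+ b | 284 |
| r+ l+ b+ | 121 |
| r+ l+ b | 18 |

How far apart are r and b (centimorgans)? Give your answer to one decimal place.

17.3 centimorgans

The two rarest classes, r l b+ and r+ l+ b, are the double crossovers. Comparing them with the parentals, only the r allele has switched, so r is the middle locus and the order is b – r – l.
Crossovers in the b–r interval produce the single-crossover classes r+ l b and r l+ b+ (60 + 81 = 141) plus the double crossovers (32).
RF(b–r) = (141 + 32) / 1000 = 173/1000 = 0.1730 → 17.3 centimorgans.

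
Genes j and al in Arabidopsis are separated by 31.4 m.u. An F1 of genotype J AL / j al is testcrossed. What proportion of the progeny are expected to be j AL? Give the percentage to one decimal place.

15.7%

A map distance of 31.4 m.u. corresponds to a recombination frequency of 0.314.
The F1 is J AL / j al, so j AL is a recombinant gamete class with expected frequency r/2 = 0.314/2 = 0.1570.
That is 0.1570 = 15.7% of the progeny.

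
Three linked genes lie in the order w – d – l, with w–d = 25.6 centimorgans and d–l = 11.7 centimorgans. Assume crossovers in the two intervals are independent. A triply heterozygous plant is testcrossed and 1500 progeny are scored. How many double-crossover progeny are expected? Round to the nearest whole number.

45

Map distances give recombination frequencies of 0.256 and 0.117 for the two intervals.
With no interference, expected double-crossover frequency = 0.256 × 0.117 = 0.02995.
Expected number = 0.02995 × 1500 = 44.93 ≈ 45.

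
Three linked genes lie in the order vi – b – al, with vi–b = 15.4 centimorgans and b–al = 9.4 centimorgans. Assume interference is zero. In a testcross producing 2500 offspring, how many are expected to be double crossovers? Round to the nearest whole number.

36

Map distances give recombination frequencies of 0.154 and 0.094 for the two intervals.
With no interference, expected double-crossover frequency = 0.154 × 0.094 = 0.01448.
Expected number = 0.01448 × 2500 = 36.19 ≈ 36.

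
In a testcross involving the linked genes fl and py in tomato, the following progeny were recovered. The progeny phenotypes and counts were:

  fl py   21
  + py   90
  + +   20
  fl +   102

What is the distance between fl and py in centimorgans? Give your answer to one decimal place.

17.6 centimorgans

The two most frequent classes, + py (90) and fl + (102), are the parental types, so the F1 was + py / fl +.
The recombinant classes are + + and fl py: 20 + 21 = 41.
Recombination frequency = 41/233 = 0.1760 ≈ 17.6%, i.e. 17.6 centimorgans.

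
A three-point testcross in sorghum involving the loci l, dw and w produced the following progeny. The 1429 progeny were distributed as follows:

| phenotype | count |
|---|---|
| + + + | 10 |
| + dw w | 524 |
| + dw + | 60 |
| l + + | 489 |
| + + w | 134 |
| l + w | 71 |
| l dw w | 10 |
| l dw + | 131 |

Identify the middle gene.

The two most frequent reciprocal classes, l + + and + dw w, are the parental types, so the F1 was l + + / + dw w.
The two rarest classes, + + + and l dw w, are the double crossovers. Comparing them with the parentals, only the l allele has switched, so l is the middle locus and the order is w – l – dw.

l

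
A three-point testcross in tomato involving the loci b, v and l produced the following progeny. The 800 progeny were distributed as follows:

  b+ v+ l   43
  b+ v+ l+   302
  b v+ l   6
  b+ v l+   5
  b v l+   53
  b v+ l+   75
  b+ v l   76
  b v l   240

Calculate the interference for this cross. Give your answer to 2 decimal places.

The two most frequent reciprocal classes, b v l and b+ v+ l+, are the parental types, so the F1 was b v l / b+ v+ l+.
The two rarest classes, b v+ l and b+ v l+, are the double crossovers. Comparing them with the parentals, only the v allele has switched, so v is the middle locus and the order is b – v – l.
b–v: (151 + 11)/800 = 0.2025; v–l: (96 + 11)/800 = 0.1338.
Expected DCO frequency = 0.2025 × 0.1338 ≈ 0.02709; observed = 11/800 ≈ 0.01375.
Coefficient of coincidence = 0.01375/0.02709 ≈ 0.51; interference = 1 − 0.51 = 0.49.

0.49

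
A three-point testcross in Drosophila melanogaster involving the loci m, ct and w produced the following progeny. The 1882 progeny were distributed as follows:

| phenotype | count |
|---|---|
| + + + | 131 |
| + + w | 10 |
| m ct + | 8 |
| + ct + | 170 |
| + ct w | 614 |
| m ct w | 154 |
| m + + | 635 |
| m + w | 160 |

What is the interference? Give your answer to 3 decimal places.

The two most frequent reciprocal classes, m + + and + ct w, are the parental types, so the F1 was m + + / + ct w.
The two rarest classes, m ct + and + + w, are the double crossovers. Comparing them with the parentals, only the ct allele has switched, so ct is the middle locus and the order is w – ct – m.
w–ct: (330 + 18)/1882 = 0.1849; ct–m: (285 + 18)/1882 = 0.1610.
Expected DCO frequency = 0.1849 × 0.1610 ≈ 0.02977; observed = 18/1882 ≈ 0.00956.
Coefficient of coincidence = 0.00956/0.02977 ≈ 0.321; interference = 1 − 0.321 = 0.679.

0.679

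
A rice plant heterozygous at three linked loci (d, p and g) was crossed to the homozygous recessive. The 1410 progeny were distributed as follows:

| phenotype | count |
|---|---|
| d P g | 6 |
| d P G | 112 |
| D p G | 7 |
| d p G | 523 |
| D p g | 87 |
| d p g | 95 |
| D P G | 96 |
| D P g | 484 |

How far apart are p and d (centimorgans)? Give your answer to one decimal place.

15.0 centimorgans

The two most frequent reciprocal classes, d p G and D P g, are the parental types, so the F1 was d p G / D P g.
The two rarest classes, D p G and d P g, are the double crossovers. Comparing them with the parentals, only the d allele has switched, so d is the middle locus and the order is g – d – p.
Crossovers in the d–p interval produce the single-crossover classes d P G and D p g (112 + 87 = 199) plus the double crossovers (13).
RF(d–p) = (199 + 13) / 1410 = 212/1410 = 0.1504 → 15.0 centimorgans.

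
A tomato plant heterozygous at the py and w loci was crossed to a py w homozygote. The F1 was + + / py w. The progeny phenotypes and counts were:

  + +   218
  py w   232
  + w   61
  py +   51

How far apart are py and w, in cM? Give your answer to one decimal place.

The recombinant classes are + w and py +: 61 + 51 = 112.
Recombination frequency = 112/562 = 0.1993 ≈ 19.9%, i.e. 19.9 cM.

19.9 cM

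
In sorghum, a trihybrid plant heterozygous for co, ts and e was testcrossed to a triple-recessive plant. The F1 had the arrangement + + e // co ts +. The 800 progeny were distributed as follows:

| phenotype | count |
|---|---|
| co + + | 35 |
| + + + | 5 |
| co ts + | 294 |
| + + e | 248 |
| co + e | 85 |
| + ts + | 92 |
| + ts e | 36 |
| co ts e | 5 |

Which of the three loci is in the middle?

e

The two rarest classes, + + + and co ts e, are the double crossovers. Comparing them with the parentals, only the e allele has switched, so e is the middle locus and the order is co – e – ts.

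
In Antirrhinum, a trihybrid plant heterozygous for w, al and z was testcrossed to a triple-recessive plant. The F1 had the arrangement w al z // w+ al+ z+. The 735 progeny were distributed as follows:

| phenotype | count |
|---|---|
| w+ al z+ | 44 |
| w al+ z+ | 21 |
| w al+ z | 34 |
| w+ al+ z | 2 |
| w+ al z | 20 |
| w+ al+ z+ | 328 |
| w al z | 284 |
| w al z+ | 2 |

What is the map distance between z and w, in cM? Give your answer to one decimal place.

6.1 cM

The two rarest classes, w al z+ and w+ al+ z, are the double crossovers. Comparing them with the parentals, only the z allele has switched, so z is the middle locus and the order is w – z – al.
Crossovers in the w–z interval produce the single-crossover classes w+ al z and w al+ z+ (20 + 21 = 41) plus the double crossovers (4).
RF(w–z) = (41 + 4) / 735 = 45/735 = 0.0612 → 6.1 cM.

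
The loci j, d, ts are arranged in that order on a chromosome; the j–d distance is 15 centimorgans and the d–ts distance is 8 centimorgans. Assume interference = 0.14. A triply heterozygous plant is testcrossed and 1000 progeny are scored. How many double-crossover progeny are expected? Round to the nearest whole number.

Map distances give recombination frequencies of 0.150 and 0.080 for the two intervals.
With interference 0.14 (so coincidence = 0.86), expected double-crossover frequency = 0.150 × 0.080 × 0.86 = 0.01032.
Expected number = 0.01032 × 1000 = 10.32 ≈ 10.

10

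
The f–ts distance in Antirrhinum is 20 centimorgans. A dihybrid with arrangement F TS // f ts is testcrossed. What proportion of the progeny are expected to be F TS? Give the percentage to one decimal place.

40.0%

A map distance of 20 centimorgans corresponds to a recombination frequency of 0.200.
The F1 is F TS / f ts, so F TS is a parental gamete class with expected frequency (1 − r)/2 = 0.800/2 = 0.4000.
That is 0.4000 = 40.0% of the progeny.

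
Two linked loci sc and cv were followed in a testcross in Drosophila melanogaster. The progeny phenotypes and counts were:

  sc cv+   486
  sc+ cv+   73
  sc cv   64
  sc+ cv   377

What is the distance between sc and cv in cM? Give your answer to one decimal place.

13.7 cM

The two most frequent classes, sc+ cv (377) and sc cv+ (486), are the parental types, so the F1 was sc+ cv / sc cv+.
The recombinant classes are sc+ cv+ and sc cv: 73 + 64 = 137.
Recombination frequency = 137/1000 = 0.1370 ≈ 13.7%, i.e. 13.7 cM.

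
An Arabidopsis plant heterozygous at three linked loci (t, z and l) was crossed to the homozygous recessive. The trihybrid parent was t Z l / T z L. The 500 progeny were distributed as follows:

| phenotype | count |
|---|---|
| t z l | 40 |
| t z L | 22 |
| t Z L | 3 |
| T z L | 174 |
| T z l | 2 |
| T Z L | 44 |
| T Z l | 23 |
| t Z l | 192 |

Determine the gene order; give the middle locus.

l

The two rarest classes, t Z L and T z l, are the double crossovers. Comparing them with the parentals, only the l allele has switched, so l is the middle locus and the order is z – l – t.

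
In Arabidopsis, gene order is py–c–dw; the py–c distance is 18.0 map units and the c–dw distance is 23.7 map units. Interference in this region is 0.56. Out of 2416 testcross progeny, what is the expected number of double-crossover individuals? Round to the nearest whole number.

45

Map distances give recombination frequencies of 0.180 and 0.237 for the two intervals.
With interference 0.56 (so coincidence = 0.44), expected double-crossover frequency = 0.180 × 0.237 × 0.44 = 0.01877.
Expected number = 0.01877 × 2416 = 45.35 ≈ 45.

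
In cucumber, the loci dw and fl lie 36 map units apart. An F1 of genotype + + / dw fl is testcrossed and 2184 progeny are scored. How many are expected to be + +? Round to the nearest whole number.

699

A map distance of 36 map units corresponds to a recombination frequency of 0.360.
The F1 is + + / dw fl, so + + is a parental gamete class with expected frequency (1 − r)/2 = 0.640/2 = 0.3200.
Expected number = 0.3200 × 2184 = 698.88 ≈ 699.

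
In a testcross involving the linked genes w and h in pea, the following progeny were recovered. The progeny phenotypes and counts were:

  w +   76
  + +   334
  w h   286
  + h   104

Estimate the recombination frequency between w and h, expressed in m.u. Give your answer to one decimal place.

22.5 m.u.

The two most frequent classes, + + (334) and w h (286), are the parental types, so the F1 was + + / w h.
The recombinant classes are + h and w +: 104 + 76 = 180.
Recombination frequency = 180/800 = 0.2250 ≈ 22.5%, i.e. 22.5 m.u.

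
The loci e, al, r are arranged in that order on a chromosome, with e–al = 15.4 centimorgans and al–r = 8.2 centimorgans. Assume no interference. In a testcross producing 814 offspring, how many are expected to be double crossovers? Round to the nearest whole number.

10

Map distances give recombination frequencies of 0.154 and 0.082 for the two intervals.
With no interference, expected double-crossover frequency = 0.154 × 0.082 = 0.01263.
Expected number = 0.01263 × 814 = 10.28 ≈ 10.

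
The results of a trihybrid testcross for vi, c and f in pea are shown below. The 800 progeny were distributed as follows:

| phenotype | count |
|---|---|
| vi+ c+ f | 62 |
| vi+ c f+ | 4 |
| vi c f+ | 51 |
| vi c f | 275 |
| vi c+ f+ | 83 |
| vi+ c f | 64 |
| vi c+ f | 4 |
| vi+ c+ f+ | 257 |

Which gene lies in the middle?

c

The two most frequent reciprocal classes, vi+ c+ f+ and vi c f, are the parental types, so the F1 was vi+ c+ f+ / vi c f.
The two rarest classes, vi+ c f+ and vi c+ f, are the double crossovers. Comparing them with the parentals, only the c allele has switched, so c is the middle locus and the order is f – c – vi.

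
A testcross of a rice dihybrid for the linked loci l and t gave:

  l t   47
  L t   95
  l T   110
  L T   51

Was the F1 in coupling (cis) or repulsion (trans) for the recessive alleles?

The two most frequent classes are L t (95) and l T (110); these are the parental (non-recombinant) types.
So the F1 carried L t on one chromosome and l T on the other — the recessive alleles are on opposite chromosomes (trans / repulsion).

trans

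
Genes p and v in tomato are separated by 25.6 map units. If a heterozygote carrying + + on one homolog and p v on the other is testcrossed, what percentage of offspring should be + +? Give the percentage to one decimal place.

A map distance of 25.6 map units corresponds to a recombination frequency of 0.256.
The F1 is + + / p v, so + + is a parental gamete class with expected frequency (1 − r)/2 = 0.744/2 = 0.3720.
That is 0.3720 = 37.2% of the progeny.

37.2%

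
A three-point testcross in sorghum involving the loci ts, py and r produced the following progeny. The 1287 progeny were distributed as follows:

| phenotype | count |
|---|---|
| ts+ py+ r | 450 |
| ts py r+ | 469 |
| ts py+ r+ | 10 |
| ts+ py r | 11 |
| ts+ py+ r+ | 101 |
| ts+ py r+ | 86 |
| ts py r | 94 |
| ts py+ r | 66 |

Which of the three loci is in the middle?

The two most frequent reciprocal classes, ts+ py+ r and ts py r+, are the parental types, so the F1 was ts+ py+ r / ts py r+.
The two rarest classes, ts+ py r and ts py+ r+, are the double crossovers. Comparing them with the parentals, only the py allele has switched, so py is the middle locus and the order is ts – py – r.

py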